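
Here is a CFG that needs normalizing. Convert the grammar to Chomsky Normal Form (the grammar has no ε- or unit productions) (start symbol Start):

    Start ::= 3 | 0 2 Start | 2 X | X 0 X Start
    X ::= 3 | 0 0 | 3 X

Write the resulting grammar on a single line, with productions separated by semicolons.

Introduce a nonterminal for each terminal appearing in a rule of length ≥ 2: X1 → 0, X2 → 2, X3 → 3.
Binarize each right-hand side of length ≥ 3 by chaining fresh nonterminals (Y1, Y2, …): affected rules were Start → X1 X2 Start; Start → X X1 X Start.

Start ::= 3 | X1 Y1 | X2 X | X Y2; X ::= 3 | X1 X1 | X3 X; X1 ::= 0; X2 ::= 2; X3 ::= 3; Y1 ::= X2 Start; Y2 ::= X1 Y3; Y3 ::= X Start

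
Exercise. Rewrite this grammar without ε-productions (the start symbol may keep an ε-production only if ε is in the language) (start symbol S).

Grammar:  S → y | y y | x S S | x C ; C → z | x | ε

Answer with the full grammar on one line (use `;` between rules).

S → y | y y | x S S | x C | x; C → z | x

Nullable nonterminals: {C}.
ε ∉ L(G), so no ε-production is kept.
Add the nullable-subset variants: S → x C gives x C | x.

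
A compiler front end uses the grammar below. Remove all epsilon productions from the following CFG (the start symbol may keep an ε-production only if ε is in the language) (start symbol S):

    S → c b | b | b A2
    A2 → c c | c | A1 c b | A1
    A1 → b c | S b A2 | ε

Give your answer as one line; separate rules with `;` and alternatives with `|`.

The nullable symbols are {A1, A2}.
ε ∉ L(G), so no ε-production is kept.
Add the nullable-subset variants: A2 → A1 c b gives A1 c b | c b. A1 → S b A2 gives S b A2 | S b.

S → c b | b | b A2; A2 → c c | c | A1 c b | c b | A1; A1 → b c | S b A2 | S b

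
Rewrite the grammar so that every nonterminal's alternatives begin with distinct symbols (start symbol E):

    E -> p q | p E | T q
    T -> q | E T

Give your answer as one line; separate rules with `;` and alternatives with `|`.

E has alternatives sharing prefix 'p': factor to E → p E' with E' → q | E.

E -> T q | p E'; T -> q | E T; E' -> q | E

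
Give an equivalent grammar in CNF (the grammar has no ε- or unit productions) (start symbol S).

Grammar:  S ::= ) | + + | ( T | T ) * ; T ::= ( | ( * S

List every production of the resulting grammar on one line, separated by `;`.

Introduce a nonterminal for each terminal appearing in a rule of length ≥ 2: X1 → +, X2 → (, X3 → ), X4 → *.
Binarize each right-hand side of length ≥ 3 by chaining fresh nonterminals (Y1, Y2, …): affected rules were S → T X3 X4; T → X2 X4 S.

S ::= ) | X1 X1 | X2 T | T Y1; T ::= ( | X2 Y2; X1 ::= +; X2 ::= (; X3 ::= ); X4 ::= *; Y1 ::= X3 X4; Y2 ::= X4 S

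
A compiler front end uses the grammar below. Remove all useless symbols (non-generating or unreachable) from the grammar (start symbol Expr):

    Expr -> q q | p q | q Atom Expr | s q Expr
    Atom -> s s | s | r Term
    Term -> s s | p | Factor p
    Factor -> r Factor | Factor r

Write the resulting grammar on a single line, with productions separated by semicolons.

Generating nonterminals: {Atom, Expr, Term}.
Reachable from Expr after that: {Atom, Expr, Term}.
Removed useless symbols: {Factor} and every production mentioning them.

Expr -> q q | p q | q Atom Expr | s q Expr; Atom -> s s | s | r Term; Term -> s s | p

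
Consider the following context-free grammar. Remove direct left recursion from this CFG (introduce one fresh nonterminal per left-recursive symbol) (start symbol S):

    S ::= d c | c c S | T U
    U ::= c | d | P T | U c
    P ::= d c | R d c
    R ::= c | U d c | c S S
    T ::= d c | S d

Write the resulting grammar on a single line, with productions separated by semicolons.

S ::= d c | c c S | T U; U ::= c U' | d U' | P T U'; P ::= d c | R d c; R ::= c | U d c | c S S; T ::= d c | S d; U' ::= c U' | ε

U is directly left-recursive.
For U: α = {c}, β = {c, d, P T}. Rewrite as U → β U' and U' → α U' | ε.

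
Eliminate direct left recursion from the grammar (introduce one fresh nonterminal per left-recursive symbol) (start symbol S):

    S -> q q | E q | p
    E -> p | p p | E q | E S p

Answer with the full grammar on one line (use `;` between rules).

Left recursion appears on E.
For E: α = {q, S p}, β = {p, p p}. Rewrite as E → β E' and E' → α E' | ε.

S -> q q | E q | p; E -> p E' | p p E'; E' -> q E' | S p E' | ε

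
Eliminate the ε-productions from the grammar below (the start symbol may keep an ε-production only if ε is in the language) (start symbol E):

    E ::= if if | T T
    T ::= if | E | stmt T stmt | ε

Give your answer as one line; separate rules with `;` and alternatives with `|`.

Nullable nonterminals: {E, T}.
ε ∈ L(G) since E is nullable, so keep E → ε.
For each production, add variants omitting each subset of nullable occurrences: E → T T gives T T | T. T → stmt T stmt gives stmt T stmt | stmt stmt.

E ::= if if | T T | T | ε; T ::= if | E | stmt T stmt | stmt stmt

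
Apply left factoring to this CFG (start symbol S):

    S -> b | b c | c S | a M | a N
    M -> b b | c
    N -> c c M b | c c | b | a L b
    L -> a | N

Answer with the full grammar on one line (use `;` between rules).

S has alternatives sharing prefix 'b': factor to S → b S' with S' → ε | c.
S has alternatives sharing prefix 'a': factor to S → a S'' with S'' → M | N.
N has alternatives sharing prefix 'c c': factor to N → c c N' with N' → M b | ε.

S -> c S | b S' | a S''; M -> b b | c; N -> b | a L b | c c N'; L -> a | N; S' -> eps | c; S'' -> M | N; N' -> M b | eps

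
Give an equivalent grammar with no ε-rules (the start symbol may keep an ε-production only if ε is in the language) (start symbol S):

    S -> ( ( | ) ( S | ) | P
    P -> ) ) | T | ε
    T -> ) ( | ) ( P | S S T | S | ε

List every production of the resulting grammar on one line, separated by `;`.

Nullable nonterminals: {P, S, T}.
ε ∈ L(G) since S is nullable, so keep S → ε.
For each production, add variants omitting each subset of nullable occurrences: S → ) ( S gives ) ( S | ) (. T → S S T gives S S T | S S | S T | S.

S -> ( ( | ) ( S | ) ( | ) | P | ε; P -> ) ) | T; T -> ) ( | ) ( P | S S T | S S | S T | S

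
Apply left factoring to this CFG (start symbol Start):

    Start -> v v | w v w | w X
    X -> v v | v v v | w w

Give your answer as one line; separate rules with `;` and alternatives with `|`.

Start has alternatives sharing prefix 'w': factor to Start → w Start1 with Start1 → v w | X.
X has alternatives sharing prefix 'v v': factor to X → v v X1 with X1 → ε | v.

Start -> v v | w Start1; X -> w w | v v X1; Start1 -> v w | X; X1 -> ε | v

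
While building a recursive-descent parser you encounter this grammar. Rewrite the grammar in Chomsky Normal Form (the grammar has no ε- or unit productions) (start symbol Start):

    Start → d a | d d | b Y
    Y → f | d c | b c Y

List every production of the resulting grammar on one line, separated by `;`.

Introduce a nonterminal for each terminal appearing in a rule of length ≥ 2: X1 → d, X2 → a, X3 → b, X4 → c.
Binarize each right-hand side of length ≥ 3 by chaining fresh nonterminals (Y1, Y2, …): affected rules were Y → X3 X4 Y.

Start → X1 X2 | X1 X1 | X3 Y; Y → f | X1 X4 | X3 Y1; X1 → d; X2 → a; X3 → b; X4 → c; Y1 → X4 Y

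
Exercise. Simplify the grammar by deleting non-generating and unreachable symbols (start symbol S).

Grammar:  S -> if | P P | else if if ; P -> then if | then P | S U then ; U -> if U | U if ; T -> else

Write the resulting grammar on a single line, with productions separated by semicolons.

Generating nonterminals: {P, S, T}.
Reachable from S after that: {P, S}.
Removed useless symbols: {T, U} and every production mentioning them.

S -> if | P P | else if if; P -> then if | then P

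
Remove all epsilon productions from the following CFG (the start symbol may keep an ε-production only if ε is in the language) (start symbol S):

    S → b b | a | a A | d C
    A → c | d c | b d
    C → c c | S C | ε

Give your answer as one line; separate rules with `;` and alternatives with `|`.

S → b b | a | a A | d C | d; A → c | d c | b d; C → c c | S C | S

The nullable symbols are {C}.
ε ∉ L(G), so no ε-production is kept.
For each production, add variants omitting each subset of nullable occurrences: S → d C gives d C | d. C → S C gives S C | S.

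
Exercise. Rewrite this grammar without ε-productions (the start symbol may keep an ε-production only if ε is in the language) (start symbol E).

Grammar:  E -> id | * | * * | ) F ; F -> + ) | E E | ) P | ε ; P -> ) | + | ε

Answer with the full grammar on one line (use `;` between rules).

Nullable nonterminals: {F, P}.
ε ∉ L(G), so no ε-production is kept.
Expand every rule over subsets of its nullable positions: E → ) F gives ) F | ). F → ) P gives ) P | ).

E -> id | * | * * | ) F | ); F -> + ) | E E | ) P | ); P -> ) | +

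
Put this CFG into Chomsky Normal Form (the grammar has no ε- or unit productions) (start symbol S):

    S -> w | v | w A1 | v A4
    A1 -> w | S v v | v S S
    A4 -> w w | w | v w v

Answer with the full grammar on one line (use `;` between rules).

Introduce a nonterminal for each terminal appearing in a rule of length ≥ 2: X1 → w, X2 → v.
Binarize each right-hand side of length ≥ 3 by chaining fresh nonterminals (Y1, Y2, …): affected rules were A1 → S X2 X2; A1 → X2 S S; A4 → X2 X1 X2.

S -> w | v | X1 A1 | X2 A4; A1 -> w | S Y1 | X2 Y2; A4 -> X1 X1 | w | X2 Y3; X1 -> w; X2 -> v; Y1 -> X2 X2; Y2 -> S S; Y3 -> X1 X2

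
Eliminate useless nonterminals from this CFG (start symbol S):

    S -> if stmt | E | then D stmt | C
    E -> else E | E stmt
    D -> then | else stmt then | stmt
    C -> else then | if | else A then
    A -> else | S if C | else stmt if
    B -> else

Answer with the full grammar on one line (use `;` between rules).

Generating nonterminals: {A, B, C, D, S}.
Reachable from S after that: {A, C, D, S}.
Removed useless symbols: {B, E} and every production mentioning them.

S -> if stmt | then D stmt | C; D -> then | else stmt then | stmt; C -> else then | if | else A then; A -> else | S if C | else stmt if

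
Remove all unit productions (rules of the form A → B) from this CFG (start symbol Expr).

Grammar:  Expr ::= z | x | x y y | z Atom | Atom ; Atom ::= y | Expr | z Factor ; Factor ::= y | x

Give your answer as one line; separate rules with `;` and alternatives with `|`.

Unit pairs: Atom ⇒* {Expr}; Expr ⇒* {Atom}.
Replace each nonterminal's rules with the union of the non-unit rules of every nonterminal it unit-derives.

Expr ::= y | z Factor | z | x | x y y | z Atom; Atom ::= y | z Factor | z | x | x y y | z Atom; Factor ::= y | x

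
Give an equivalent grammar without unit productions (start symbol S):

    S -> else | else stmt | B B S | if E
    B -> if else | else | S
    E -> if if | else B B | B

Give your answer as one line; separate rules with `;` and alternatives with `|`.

S -> else | else stmt | B B S | if E; B -> if else | else | else stmt | B B S | if E; E -> if else | else | if if | else B B | else stmt | B B S | if E

Unit pairs: B ⇒* {S}; E ⇒* {B, S}.
Replace each nonterminal's rules with the union of the non-unit rules of every nonterminal it unit-derives.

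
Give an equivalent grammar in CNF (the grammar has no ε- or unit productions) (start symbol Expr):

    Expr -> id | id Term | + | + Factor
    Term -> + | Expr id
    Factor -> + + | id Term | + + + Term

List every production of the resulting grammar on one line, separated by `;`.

Expr -> id | X1 Term | + | X2 Factor; Term -> + | Expr X1; Factor -> X2 X2 | X1 Term | X2 Y1; X1 -> id; X2 -> +; Y1 -> X2 Y2; Y2 -> X2 Term

Introduce a nonterminal for each terminal appearing in a rule of length ≥ 2: X1 → id, X2 → +.
Binarize each right-hand side of length ≥ 3 by chaining fresh nonterminals (Y1, Y2, …): affected rules were Factor → X2 X2 X2 Term.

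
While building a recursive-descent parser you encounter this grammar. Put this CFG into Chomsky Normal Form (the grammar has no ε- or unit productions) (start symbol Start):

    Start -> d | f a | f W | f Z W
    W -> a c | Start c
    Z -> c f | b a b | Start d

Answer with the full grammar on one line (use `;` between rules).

Start -> d | X1 X2 | X1 W | X1 Y1; W -> X2 X3 | Start X3; Z -> X3 X1 | X4 Y2 | Start X5; X1 -> f; X2 -> a; X3 -> c; X4 -> b; X5 -> d; Y1 -> Z W; Y2 -> X2 X4

Introduce a nonterminal for each terminal appearing in a rule of length ≥ 2: X1 → f, X2 → a, X3 → c, X4 → b, X5 → d.
Binarize each right-hand side of length ≥ 3 by chaining fresh nonterminals (Y1, Y2, …): affected rules were Start → X1 Z W; Z → X4 X2 X4.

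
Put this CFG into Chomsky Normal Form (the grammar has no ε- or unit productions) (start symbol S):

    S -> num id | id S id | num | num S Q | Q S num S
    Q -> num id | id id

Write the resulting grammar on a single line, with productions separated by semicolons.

Introduce a nonterminal for each terminal appearing in a rule of length ≥ 2: X1 → num, X2 → id.
Binarize each right-hand side of length ≥ 3 by chaining fresh nonterminals (Y1, Y2, …): affected rules were S → X2 S X2; S → X1 S Q; S → Q S X1 S.

S -> X1 X2 | X2 Y1 | num | X1 Y2 | Q Y3; Q -> X1 X2 | X2 X2; X1 -> num; X2 -> id; Y1 -> S X2; Y2 -> S Q; Y3 -> S Y4; Y4 -> X1 S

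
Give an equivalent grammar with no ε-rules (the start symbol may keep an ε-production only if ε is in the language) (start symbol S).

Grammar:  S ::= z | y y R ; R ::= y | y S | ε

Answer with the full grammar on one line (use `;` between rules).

S ::= z | y y R | y y; R ::= y | y S

Nullable set = {R}.
ε ∉ L(G), so no ε-production is kept.
Expand every rule over subsets of its nullable positions: S → y y R gives y y R | y y.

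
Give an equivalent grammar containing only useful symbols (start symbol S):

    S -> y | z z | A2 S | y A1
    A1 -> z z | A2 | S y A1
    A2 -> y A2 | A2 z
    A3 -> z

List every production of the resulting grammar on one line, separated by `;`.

S -> y | z z | y A1; A1 -> z z | S y A1

Generating nonterminals: {A1, A3, S}.
Reachable from S after that: {A1, S}.
Removed useless symbols: {A2, A3} and every production mentioning them.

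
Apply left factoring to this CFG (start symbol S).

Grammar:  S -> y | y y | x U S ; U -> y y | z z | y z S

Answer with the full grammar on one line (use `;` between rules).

S -> x U S | y S'; U -> z z | y U'; S' -> ε | y; U' -> y | z S

S has alternatives sharing prefix 'y': factor to S → y S' with S' → ε | y.
U has alternatives sharing prefix 'y': factor to U → y U' with U' → y | z S.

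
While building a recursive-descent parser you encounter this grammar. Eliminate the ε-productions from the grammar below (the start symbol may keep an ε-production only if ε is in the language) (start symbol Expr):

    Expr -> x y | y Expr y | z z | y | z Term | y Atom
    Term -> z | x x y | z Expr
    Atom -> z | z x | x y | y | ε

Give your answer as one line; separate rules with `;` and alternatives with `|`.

Nullable set = {Atom}.
ε ∉ L(G), so no ε-production is kept.

Expr -> x y | y Expr y | z z | y | z Term | y Atom; Term -> z | x x y | z Expr; Atom -> z | z x | x y | y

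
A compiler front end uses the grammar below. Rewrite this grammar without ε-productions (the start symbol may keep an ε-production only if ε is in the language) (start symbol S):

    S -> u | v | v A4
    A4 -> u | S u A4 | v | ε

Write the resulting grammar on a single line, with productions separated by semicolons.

S -> u | v | v A4; A4 -> u | S u A4 | S u | v

The nullable symbols are {A4}.
ε ∉ L(G), so no ε-production is kept.
Expand every rule over subsets of its nullable positions: A4 → S u A4 gives S u A4 | S u.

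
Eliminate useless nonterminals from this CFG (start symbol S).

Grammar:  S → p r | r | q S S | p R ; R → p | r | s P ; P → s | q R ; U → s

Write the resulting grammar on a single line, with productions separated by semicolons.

Generating nonterminals: {P, R, S, U}.
Reachable from S after that: {P, R, S}.
Removed useless symbols: {U} and every production mentioning them.

S → p r | r | q S S | p R; R → p | r | s P; P → s | q R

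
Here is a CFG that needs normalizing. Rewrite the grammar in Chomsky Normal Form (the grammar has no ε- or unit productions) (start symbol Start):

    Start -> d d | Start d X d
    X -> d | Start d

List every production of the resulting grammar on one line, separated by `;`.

Start -> X1 X1 | Start Y1; X -> d | Start X1; X1 -> d; Y1 -> X1 Y2; Y2 -> X X1

Introduce a nonterminal for each terminal appearing in a rule of length ≥ 2: X1 → d.
Binarize each right-hand side of length ≥ 3 by chaining fresh nonterminals (Y1, Y2, …): affected rules were Start → Start X1 X X1.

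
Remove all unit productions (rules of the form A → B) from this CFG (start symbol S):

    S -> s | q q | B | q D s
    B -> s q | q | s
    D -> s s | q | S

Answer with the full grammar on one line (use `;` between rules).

S -> s q | q | s | q q | q D s; B -> s q | q | s; D -> s | q q | q D s | s q | q | s s

Unit pairs: D ⇒* {B, S}; S ⇒* {B}.
For every A with A ⇒* B via unit rules, add B's non-unit alternatives to A; then delete every rule of the form X → Y.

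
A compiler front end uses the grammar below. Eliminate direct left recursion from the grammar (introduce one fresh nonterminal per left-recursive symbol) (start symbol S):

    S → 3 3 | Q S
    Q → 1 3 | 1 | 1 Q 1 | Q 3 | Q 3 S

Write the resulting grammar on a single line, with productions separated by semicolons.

S → 3 3 | Q S; Q → 1 3 Q' | 1 Q' | 1 Q 1 Q'; Q' → 3 Q' | 3 S Q' | epsilon

Q is directly left-recursive.
For Q: α = {3, 3 S}, β = {1 3, 1, 1 Q 1}. Rewrite as Q → β Q' and Q' → α Q' | ε.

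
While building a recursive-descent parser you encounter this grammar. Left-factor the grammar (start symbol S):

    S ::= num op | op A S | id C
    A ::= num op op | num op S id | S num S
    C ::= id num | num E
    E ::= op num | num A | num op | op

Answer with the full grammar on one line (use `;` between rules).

A has alternatives sharing prefix 'num op': factor to A → num op A' with A' → op | S id.
E has alternatives sharing prefix 'op': factor to E → op E' with E' → num | ε.
E has alternatives sharing prefix 'num': factor to E → num E'' with E'' → A | op.

S ::= num op | op A S | id C; A ::= S num S | num op A'; C ::= id num | num E; E ::= op E' | num E''; A' ::= op | S id; E' ::= num | ε; E'' ::= A | op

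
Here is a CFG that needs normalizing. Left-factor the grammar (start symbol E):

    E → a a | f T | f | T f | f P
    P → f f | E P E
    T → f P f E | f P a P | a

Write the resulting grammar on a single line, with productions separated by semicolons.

E → a a | T f | f E'; P → f f | E P E; T → a | f P T'; E' → T | epsilon | P; T' → f E | a P

E has alternatives sharing prefix 'f': factor to E → f E' with E' → T | ε | P.
T has alternatives sharing prefix 'f P': factor to T → f P T' with T' → f E | a P.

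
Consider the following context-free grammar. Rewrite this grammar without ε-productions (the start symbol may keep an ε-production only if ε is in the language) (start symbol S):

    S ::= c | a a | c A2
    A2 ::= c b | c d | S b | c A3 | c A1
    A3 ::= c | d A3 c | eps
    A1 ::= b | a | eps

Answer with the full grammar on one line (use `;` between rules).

Nullable nonterminals: {A1, A3}.
ε ∉ L(G), so no ε-production is kept.
Add the nullable-subset variants: A2 → c A3 gives c A3 | c. A3 → d A3 c gives d A3 c | d c.

S ::= c | a a | c A2; A2 ::= c b | c d | S b | c A3 | c | c A1; A3 ::= c | d A3 c | d c; A1 ::= b | a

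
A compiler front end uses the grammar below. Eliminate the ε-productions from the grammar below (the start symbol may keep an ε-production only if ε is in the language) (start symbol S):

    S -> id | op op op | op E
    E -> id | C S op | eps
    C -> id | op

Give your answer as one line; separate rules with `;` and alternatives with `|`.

Nullable nonterminals: {E}.
ε ∉ L(G), so no ε-production is kept.
Add the nullable-subset variants: S → op E gives op E | op.

S -> id | op op op | op E | op; E -> id | C S op; C -> id | op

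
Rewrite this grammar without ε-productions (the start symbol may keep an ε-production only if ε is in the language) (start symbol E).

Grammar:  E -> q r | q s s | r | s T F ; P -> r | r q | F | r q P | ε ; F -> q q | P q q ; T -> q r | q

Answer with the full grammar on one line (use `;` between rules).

Nullable set = {P}.
ε ∉ L(G), so no ε-production is kept.

E -> q r | q s s | r | s T F; P -> r | r q | F | r q P; F -> q q | P q q; T -> q r | q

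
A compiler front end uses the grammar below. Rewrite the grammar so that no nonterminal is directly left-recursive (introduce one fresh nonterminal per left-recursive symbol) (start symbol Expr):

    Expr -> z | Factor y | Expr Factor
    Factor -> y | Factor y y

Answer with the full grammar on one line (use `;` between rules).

Expr -> z Expr1 | Factor y Expr1; Factor -> y Factor1; Expr1 -> Factor Expr1 | ε; Factor1 -> y y Factor1 | ε

Left recursion appears on Expr, Factor.
For Expr: α = {Factor}, β = {z, Factor y}. Rewrite as Expr → β Expr1 and Expr1 → α Expr1 | ε.
For Factor: α = {y y}, β = {y}. Rewrite as Factor → β Factor1 and Factor1 → α Factor1 | ε.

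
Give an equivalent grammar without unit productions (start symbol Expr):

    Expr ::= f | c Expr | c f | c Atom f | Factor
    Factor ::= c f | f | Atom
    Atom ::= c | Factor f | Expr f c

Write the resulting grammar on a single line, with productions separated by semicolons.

Expr ::= c | Factor f | Expr f c | c f | f | c Expr | c Atom f; Factor ::= c | Factor f | Expr f c | c f | f; Atom ::= c | Factor f | Expr f c

Unit pairs: Expr ⇒* {Atom, Factor}; Factor ⇒* {Atom}.
For every A with A ⇒* B via unit rules, add B's non-unit alternatives to A; then delete every rule of the form X → Y.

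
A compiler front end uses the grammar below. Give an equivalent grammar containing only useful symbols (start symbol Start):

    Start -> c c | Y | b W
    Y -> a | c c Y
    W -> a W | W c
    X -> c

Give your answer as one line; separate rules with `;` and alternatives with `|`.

Start -> c c | Y; Y -> a | c c Y

Generating nonterminals: {Start, X, Y}.
Reachable from Start after that: {Start, Y}.
Removed useless symbols: {W, X} and every production mentioning them.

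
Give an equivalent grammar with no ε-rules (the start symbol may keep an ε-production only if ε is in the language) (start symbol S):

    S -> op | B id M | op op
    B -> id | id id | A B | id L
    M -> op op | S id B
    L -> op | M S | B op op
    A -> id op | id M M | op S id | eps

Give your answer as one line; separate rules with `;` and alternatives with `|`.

The nullable symbols are {A}.
ε ∉ L(G), so no ε-production is kept.

S -> op | B id M | op op; B -> id | id id | A B | id L; M -> op op | S id B; L -> op | M S | B op op; A -> id op | id M M | op S id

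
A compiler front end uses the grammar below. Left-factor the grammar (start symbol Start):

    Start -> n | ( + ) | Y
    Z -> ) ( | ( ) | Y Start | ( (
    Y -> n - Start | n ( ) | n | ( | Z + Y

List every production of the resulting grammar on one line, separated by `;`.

Z has alternatives sharing prefix '(': factor to Z → ( Z1 with Z1 → ) | (.
Y has alternatives sharing prefix 'n': factor to Y → n Y1 with Y1 → - Start | ( ) | ε.

Start -> n | ( + ) | Y; Z -> ) ( | Y Start | ( Z1; Y -> ( | Z + Y | n Y1; Z1 -> ) | (; Y1 -> - Start | ( ) | ε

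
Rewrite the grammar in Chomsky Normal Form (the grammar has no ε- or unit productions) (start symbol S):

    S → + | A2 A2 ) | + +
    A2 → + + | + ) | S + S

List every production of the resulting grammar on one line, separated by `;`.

Introduce a nonterminal for each terminal appearing in a rule of length ≥ 2: X1 → ), X2 → +.
Binarize each right-hand side of length ≥ 3 by chaining fresh nonterminals (Y1, Y2, …): affected rules were S → A2 A2 X1; A2 → S X2 S.

S → + | A2 Y1 | X2 X2; A2 → X2 X2 | X2 X1 | S Y2; X1 → ); X2 → +; Y1 → A2 X1; Y2 → X2 S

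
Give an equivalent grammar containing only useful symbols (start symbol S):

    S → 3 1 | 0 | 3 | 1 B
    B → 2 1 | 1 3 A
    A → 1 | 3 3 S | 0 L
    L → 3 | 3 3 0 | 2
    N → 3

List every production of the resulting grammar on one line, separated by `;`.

Generating nonterminals: {A, B, L, N, S}.
Reachable from S after that: {A, B, L, S}.
Removed useless symbols: {N} and every production mentioning them.

S → 3 1 | 0 | 3 | 1 B; B → 2 1 | 1 3 A; A → 1 | 3 3 S | 0 L; L → 3 | 3 3 0 | 2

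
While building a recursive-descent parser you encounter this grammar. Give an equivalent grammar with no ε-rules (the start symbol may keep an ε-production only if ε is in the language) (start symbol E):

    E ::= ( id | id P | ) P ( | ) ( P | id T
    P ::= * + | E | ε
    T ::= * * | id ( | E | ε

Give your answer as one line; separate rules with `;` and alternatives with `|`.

E ::= ( id | id P | id | ) P ( | ) ( | ) ( P | id T; P ::= * + | E; T ::= * * | id ( | E

Nullable nonterminals: {P, T}.
ε ∉ L(G), so no ε-production is kept.
For each production, add variants omitting each subset of nullable occurrences: E → id P gives id P | id. E → ) P ( gives ) P ( | ) (.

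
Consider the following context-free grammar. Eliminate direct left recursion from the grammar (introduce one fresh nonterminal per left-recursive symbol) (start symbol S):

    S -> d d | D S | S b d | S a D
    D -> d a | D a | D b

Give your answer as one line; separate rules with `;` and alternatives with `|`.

Directly left-recursive nonterminals: S, D.
For S: α = {b d, a D}, β = {d d, D S}. Rewrite as S → β S' and S' → α S' | ε.
For D: α = {a, b}, β = {d a}. Rewrite as D → β D' and D' → α D' | ε.

S -> d d S' | D S S'; D -> d a D'; S' -> b d S' | a D S' | ε; D' -> a D' | b D' | ε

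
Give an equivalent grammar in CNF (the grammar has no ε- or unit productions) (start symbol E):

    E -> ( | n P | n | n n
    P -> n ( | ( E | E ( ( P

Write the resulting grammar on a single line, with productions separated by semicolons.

Introduce a nonterminal for each terminal appearing in a rule of length ≥ 2: X1 → n, X2 → (.
Binarize each right-hand side of length ≥ 3 by chaining fresh nonterminals (Y1, Y2, …): affected rules were P → E X2 X2 P.

E -> ( | X1 P | n | X1 X1; P -> X1 X2 | X2 E | E Y1; X1 -> n; X2 -> (; Y1 -> X2 Y2; Y2 -> X2 P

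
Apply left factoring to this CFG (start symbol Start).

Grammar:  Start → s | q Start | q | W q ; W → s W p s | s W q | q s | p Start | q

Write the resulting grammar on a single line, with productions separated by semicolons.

Start has alternatives sharing prefix 'q': factor to Start → q Start1 with Start1 → Start | ε.
W has alternatives sharing prefix 's W': factor to W → s W W1 with W1 → p s | q.
W has alternatives sharing prefix 'q': factor to W → q W2 with W2 → s | ε.

Start → s | W q | q Start1; W → p Start | s W W1 | q W2; Start1 → Start | ε; W1 → p s | q; W2 → s | ε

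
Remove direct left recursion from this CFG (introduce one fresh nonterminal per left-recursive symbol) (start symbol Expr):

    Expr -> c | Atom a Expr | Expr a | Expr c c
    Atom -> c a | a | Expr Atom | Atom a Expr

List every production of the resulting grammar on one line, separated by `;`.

Expr -> c Expr1 | Atom a Expr Expr1; Atom -> c a Atom1 | a Atom1 | Expr Atom Atom1; Expr1 -> a Expr1 | c c Expr1 | eps; Atom1 -> a Expr Atom1 | eps

Expr, Atom are directly left-recursive.
For Expr: α = {a, c c}, β = {c, Atom a Expr}. Rewrite as Expr → β Expr1 and Expr1 → α Expr1 | ε.
For Atom: α = {a Expr}, β = {c a, a, Expr Atom}. Rewrite as Atom → β Atom1 and Atom1 → α Atom1 | ε.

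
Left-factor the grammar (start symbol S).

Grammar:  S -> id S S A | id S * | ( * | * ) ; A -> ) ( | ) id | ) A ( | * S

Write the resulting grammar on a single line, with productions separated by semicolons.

S -> ( * | * ) | id S S'; A -> * S | ) A'; S' -> S A | *; A' -> ( | id | A (

S has alternatives sharing prefix 'id S': factor to S → id S S' with S' → S A | *.
A has alternatives sharing prefix ')': factor to A → ) A' with A' → ( | id | A (.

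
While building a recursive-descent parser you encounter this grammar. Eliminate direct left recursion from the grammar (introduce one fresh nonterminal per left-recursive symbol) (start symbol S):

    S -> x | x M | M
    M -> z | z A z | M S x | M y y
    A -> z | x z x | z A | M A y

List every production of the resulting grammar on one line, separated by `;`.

M is directly left-recursive.
For M: α = {S x, y y}, β = {z, z A z}. Rewrite as M → β M' and M' → α M' | ε.

S -> x | x M | M; M -> z M' | z A z M'; A -> z | x z x | z A | M A y; M' -> S x M' | y y M' | ε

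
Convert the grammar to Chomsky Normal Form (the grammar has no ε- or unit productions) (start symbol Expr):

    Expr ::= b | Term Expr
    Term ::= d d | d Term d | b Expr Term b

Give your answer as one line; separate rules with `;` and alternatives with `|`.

Introduce a nonterminal for each terminal appearing in a rule of length ≥ 2: X1 → d, X2 → b.
Binarize each right-hand side of length ≥ 3 by chaining fresh nonterminals (Y1, Y2, …): affected rules were Term → X1 Term X1; Term → X2 Expr Term X2.

Expr ::= b | Term Expr; Term ::= X1 X1 | X1 Y1 | X2 Y2; X1 ::= d; X2 ::= b; Y1 ::= Term X1; Y2 ::= Expr Y3; Y3 ::= Term X2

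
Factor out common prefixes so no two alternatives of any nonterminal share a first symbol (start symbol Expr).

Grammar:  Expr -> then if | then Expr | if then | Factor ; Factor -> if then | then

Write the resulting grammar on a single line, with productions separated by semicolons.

Expr -> if then | Factor | then Expr1; Factor -> if then | then; Expr1 -> if | Expr

Expr has alternatives sharing prefix 'then': factor to Expr → then Expr1 with Expr1 → if | Expr.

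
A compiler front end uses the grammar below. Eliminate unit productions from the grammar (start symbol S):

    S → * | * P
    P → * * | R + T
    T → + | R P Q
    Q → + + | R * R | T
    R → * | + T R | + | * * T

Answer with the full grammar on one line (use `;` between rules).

S → * | * P; P → * * | R + T; T → + | R P Q; Q → + + | R * R | + | R P Q; R → * | + T R | + | * * T

Unit pairs: Q ⇒* {T}.
Replace each nonterminal's rules with the union of the non-unit rules of every nonterminal it unit-derives.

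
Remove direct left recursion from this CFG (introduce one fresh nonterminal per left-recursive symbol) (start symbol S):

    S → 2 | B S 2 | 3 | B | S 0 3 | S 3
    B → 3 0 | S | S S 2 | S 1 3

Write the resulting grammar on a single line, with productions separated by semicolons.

S → 2 S' | B S 2 S' | 3 S' | B S'; B → 3 0 | S | S S 2 | S 1 3; S' → 0 3 S' | 3 S' | ε

Left recursion appears on S.
For S: α = {0 3, 3}, β = {2, B S 2, 3, B}. Rewrite as S → β S' and S' → α S' | ε.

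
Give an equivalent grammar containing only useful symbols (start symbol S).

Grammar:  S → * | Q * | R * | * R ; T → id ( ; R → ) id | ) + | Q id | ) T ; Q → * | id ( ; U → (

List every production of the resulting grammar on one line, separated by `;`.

S → * | Q * | R * | * R; T → id (; R → ) id | ) + | Q id | ) T; Q → * | id (

Generating nonterminals: {Q, R, S, T, U}.
Reachable from S after that: {Q, R, S, T}.
Removed useless symbols: {U} and every production mentioning them.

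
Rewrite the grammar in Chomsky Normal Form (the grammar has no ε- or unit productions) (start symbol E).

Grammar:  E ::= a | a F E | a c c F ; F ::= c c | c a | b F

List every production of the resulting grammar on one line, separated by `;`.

Introduce a nonterminal for each terminal appearing in a rule of length ≥ 2: X1 → a, X2 → c, X3 → b.
Binarize each right-hand side of length ≥ 3 by chaining fresh nonterminals (Y1, Y2, …): affected rules were E → X1 F E; E → X1 X2 X2 F.

E ::= a | X1 Y1 | X1 Y2; F ::= X2 X2 | X2 X1 | X3 F; X1 ::= a; X2 ::= c; X3 ::= b; Y1 ::= F E; Y2 ::= X2 Y3; Y3 ::= X2 F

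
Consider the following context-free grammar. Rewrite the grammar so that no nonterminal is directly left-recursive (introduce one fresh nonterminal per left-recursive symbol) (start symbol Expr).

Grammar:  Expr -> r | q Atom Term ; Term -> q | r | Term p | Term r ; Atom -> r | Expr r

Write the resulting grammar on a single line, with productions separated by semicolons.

Expr -> r | q Atom Term; Term -> q Term1 | r Term1; Atom -> r | Expr r; Term1 -> p Term1 | r Term1 | ε

Directly left-recursive nonterminal: Term.
For Term: α = {p, r}, β = {q, r}. Rewrite as Term → β Term1 and Term1 → α Term1 | ε.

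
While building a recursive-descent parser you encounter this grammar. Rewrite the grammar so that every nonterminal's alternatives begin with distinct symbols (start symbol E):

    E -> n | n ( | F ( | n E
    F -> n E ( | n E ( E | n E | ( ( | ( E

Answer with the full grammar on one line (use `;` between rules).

E has alternatives sharing prefix 'n': factor to E → n E' with E' → ε | ( | E.
F has alternatives sharing prefix 'n E': factor to F → n E F' with F' → ( | ( E | ε.
F has alternatives sharing prefix '(': factor to F → ( F'' with F'' → ( | E.
F' has alternatives sharing prefix '(': factor to F' → ( F''' with F''' → ε | E.

E -> F ( | n E'; F -> n E F' | ( F''; E' -> eps | ( | E; F' -> eps | ( F'''; F'' -> ( | E; F''' -> eps | E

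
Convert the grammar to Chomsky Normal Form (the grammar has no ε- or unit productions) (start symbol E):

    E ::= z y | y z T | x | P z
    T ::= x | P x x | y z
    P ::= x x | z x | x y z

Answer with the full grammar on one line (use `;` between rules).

Introduce a nonterminal for each terminal appearing in a rule of length ≥ 2: X1 → z, X2 → y, X3 → x.
Binarize each right-hand side of length ≥ 3 by chaining fresh nonterminals (Y1, Y2, …): affected rules were E → X2 X1 T; T → P X3 X3; P → X3 X2 X1.

E ::= X1 X2 | X2 Y1 | x | P X1; T ::= x | P Y2 | X2 X1; P ::= X3 X3 | X1 X3 | X3 Y3; X1 ::= z; X2 ::= y; X3 ::= x; Y1 ::= X1 T; Y2 ::= X3 X3; Y3 ::= X2 X1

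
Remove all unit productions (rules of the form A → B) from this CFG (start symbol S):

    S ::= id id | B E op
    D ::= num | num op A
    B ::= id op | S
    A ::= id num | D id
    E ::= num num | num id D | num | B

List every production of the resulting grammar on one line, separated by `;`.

Unit pairs: B ⇒* {S}; E ⇒* {B, S}.
For each unit pair (A, B), copy every non-unit production of B to A, then drop all unit productions.

S ::= id id | B E op; D ::= num | num op A; B ::= id op | id id | B E op; A ::= id num | D id; E ::= id op | num num | num id D | num | id id | B E op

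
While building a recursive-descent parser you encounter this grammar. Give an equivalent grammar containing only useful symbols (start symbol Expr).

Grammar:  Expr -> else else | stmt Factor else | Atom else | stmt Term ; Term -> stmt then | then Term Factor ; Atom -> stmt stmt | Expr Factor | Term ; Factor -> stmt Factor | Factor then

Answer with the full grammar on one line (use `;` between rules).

Expr -> else else | Atom else | stmt Term; Term -> stmt then; Atom -> stmt stmt | Term

Generating nonterminals: {Atom, Expr, Term}.
Reachable from Expr after that: {Atom, Expr, Term}.
Removed useless symbols: {Factor} and every production mentioning them.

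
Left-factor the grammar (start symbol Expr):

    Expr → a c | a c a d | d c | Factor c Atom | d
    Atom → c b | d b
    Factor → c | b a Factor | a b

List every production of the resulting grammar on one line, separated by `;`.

Expr → Factor c Atom | a c Expr1 | d Expr2; Atom → c b | d b; Factor → c | b a Factor | a b; Expr1 → epsilon | a d; Expr2 → c | epsilon

Expr has alternatives sharing prefix 'a c': factor to Expr → a c Expr1 with Expr1 → ε | a d.
Expr has alternatives sharing prefix 'd': factor to Expr → d Expr2 with Expr2 → c | ε.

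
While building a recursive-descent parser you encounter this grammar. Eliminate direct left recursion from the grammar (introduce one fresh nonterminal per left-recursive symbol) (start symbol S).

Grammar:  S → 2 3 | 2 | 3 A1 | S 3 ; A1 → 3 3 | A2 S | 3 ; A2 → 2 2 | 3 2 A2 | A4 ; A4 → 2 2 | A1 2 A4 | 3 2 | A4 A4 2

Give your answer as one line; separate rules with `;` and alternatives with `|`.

Directly left-recursive nonterminals: S, A4.
For S: α = {3}, β = {2 3, 2, 3 A1}. Rewrite as S → β S' and S' → α S' | ε.
For A4: α = {A4 2}, β = {2 2, A1 2 A4, 3 2}. Rewrite as A4 → β A4' and A4' → α A4' | ε.

S → 2 3 S' | 2 S' | 3 A1 S'; A1 → 3 3 | A2 S | 3; A2 → 2 2 | 3 2 A2 | A4; A4 → 2 2 A4' | A1 2 A4 A4' | 3 2 A4'; S' → 3 S' | ε; A4' → A4 2 A4' | ε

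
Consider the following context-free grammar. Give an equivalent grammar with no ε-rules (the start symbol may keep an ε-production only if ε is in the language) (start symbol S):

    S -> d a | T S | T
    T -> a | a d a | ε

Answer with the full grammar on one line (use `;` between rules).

The nullable symbols are {S, T}.
ε ∈ L(G) since S is nullable, so keep S → ε.
Add the nullable-subset variants: S → T S gives T S | T.

S -> d a | T S | T | ε; T -> a | a d a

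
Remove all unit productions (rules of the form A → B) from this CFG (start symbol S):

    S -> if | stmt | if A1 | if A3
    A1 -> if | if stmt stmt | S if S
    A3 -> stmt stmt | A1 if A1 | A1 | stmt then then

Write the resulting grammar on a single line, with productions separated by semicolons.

Unit pairs: A3 ⇒* {A1}.
Replace each nonterminal's rules with the union of the non-unit rules of every nonterminal it unit-derives.

S -> if | stmt | if A1 | if A3; A1 -> if | if stmt stmt | S if S; A3 -> if | if stmt stmt | S if S | stmt stmt | A1 if A1 | stmt then then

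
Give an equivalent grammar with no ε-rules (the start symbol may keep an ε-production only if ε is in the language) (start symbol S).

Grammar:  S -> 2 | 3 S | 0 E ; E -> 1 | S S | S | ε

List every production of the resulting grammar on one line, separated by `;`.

Nullable nonterminals: {E}.
ε ∉ L(G), so no ε-production is kept.
For each production, add variants omitting each subset of nullable occurrences: S → 0 E gives 0 E | 0.

S -> 2 | 3 S | 0 E | 0; E -> 1 | S S | S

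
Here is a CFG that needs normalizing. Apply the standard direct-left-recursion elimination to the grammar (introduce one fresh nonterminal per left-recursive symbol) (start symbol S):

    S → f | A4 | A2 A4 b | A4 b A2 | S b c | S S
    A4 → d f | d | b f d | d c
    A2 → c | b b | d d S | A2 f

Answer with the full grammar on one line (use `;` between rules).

S → f S' | A4 S' | A2 A4 b S' | A4 b A2 S'; A4 → d f | d | b f d | d c; A2 → c A2' | b b A2' | d d S A2'; S' → b c S' | S S' | ε; A2' → f A2' | ε

Directly left-recursive nonterminals: S, A2.
For S: α = {b c, S}, β = {f, A4, A2 A4 b, A4 b A2}. Rewrite as S → β S' and S' → α S' | ε.
For A2: α = {f}, β = {c, b b, d d S}. Rewrite as A2 → β A2' and A2' → α A2' | ε.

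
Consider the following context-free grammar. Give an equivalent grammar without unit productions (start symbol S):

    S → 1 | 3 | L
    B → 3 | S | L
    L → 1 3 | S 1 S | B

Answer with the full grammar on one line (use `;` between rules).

Unit pairs: B ⇒* {L, S}; L ⇒* {B, S}; S ⇒* {B, L}.
For each unit pair (A, B), copy every non-unit production of B to A, then drop all unit productions.

S → 1 3 | S 1 S | 3 | 1; B → 1 3 | S 1 S | 3 | 1; L → 1 3 | S 1 S | 3 | 1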